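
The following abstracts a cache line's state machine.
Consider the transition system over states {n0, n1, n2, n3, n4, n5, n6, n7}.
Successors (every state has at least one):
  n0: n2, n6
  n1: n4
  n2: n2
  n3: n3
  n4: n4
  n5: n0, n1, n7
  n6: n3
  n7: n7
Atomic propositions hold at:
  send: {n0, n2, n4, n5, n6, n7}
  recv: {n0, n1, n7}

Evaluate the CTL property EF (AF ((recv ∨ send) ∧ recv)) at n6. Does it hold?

Sat(recv ∨ send) = {n0, n1, n2, n4, n5, n6, n7}
Sat((recv ∨ send) ∧ recv) = {n0, n1, n7}
AF ((recv ∨ send) ∧ recv): least fixpoint, start Z0 = {n0, n1, n7}, add states with every successor in Z. Z1 = {n0, n1, n5, n7}; fixed.
Sat(AF ((recv ∨ send) ∧ recv)) = {n0, n1, n5, n7}
EF (AF ((recv ∨ send) ∧ recv)): least fixpoint, start Z0 = {n0, n1, n5, n7}, add states with some successor in Z. Already a fixed point.
Sat(EF (AF ((recv ∨ send) ∧ recv))) = {n0, n1, n5, n7}
n6 ∉ Sat(EF (AF ((recv ∨ send) ∧ recv))) = {n0, n1, n5, n7}, so the formula does not hold at n6.

No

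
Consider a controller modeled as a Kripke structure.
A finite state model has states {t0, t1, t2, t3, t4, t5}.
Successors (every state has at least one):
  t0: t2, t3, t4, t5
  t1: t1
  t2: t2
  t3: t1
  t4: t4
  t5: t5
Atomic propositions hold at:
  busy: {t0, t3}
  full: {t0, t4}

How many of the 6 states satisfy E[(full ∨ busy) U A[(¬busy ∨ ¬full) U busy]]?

2

Sat(full ∨ busy) = {t0, t3, t4}
Sat(¬busy) = {t1, t2, t4, t5}
Sat(¬full) = {t1, t2, t3, t5}
Sat(¬busy ∨ ¬full) = {t1, t2, t3, t4, t5}
A[(¬busy ∨ ¬full) U busy]: least fixpoint, start Z0 = Sat(busy) = {t0, t3}, add states in Sat(¬busy ∨ ¬full) with every successor in Z. Already a fixed point.
Sat(A[(¬busy ∨ ¬full) U busy]) = {t0, t3}
E[(full ∨ busy) U A[(¬busy ∨ ¬full) U busy]]: least fixpoint, start Z0 = Sat(A[(¬busy ∨ ¬full) U busy]) = {t0, t3}, add states in Sat(full ∨ busy) with some successor in Z. Already a fixed point.
Sat(E[(full ∨ busy) U A[(¬busy ∨ ¬full) U busy]]) = {t0, t3}
|Sat(E[(full ∨ busy) U A[(¬busy ∨ ¬full) U busy]])| = |{t0, t3}| = 2.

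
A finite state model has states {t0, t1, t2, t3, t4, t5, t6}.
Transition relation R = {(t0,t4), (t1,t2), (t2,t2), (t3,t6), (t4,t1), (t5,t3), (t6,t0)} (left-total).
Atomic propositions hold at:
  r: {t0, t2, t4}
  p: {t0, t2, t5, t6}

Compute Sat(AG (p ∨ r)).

{t2}

Sat(p ∨ r) = {t0, t2, t4, t5, t6}
AG (p ∨ r): greatest fixpoint, start Z0 = {t0, t2, t4, t5, t6}, keep only states in Sat with every successor in Z. Z1 = {t0, t2, t6}; Z2 = {t2, t6}; Z3 = {t2}; fixed.
Sat(AG (p ∨ r)) = {t2}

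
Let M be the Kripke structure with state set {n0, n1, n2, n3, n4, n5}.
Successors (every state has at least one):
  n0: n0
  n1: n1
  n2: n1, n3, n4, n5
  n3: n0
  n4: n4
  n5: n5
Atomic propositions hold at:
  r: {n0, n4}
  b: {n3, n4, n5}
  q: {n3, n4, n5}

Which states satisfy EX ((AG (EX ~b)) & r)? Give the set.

Sat(~b) = {n0, n1, n2}
Sat(EX ~b) = {s : some successor in {n0, n1, n2}} = {n0, n1, n2, n3}
AG (EX ~b): greatest fixpoint, start Z0 = {n0, n1, n2, n3}, keep only states in Sat with every successor in Z. Z1 = {n0, n1, n3}; fixed.
Sat(AG (EX ~b)) = {n0, n1, n3}
Sat((AG (EX ~b)) & r) = {n0}
Sat(EX ((AG (EX ~b)) & r)) = {s : some successor in {n0}} = {n0, n3}

{n0, n3}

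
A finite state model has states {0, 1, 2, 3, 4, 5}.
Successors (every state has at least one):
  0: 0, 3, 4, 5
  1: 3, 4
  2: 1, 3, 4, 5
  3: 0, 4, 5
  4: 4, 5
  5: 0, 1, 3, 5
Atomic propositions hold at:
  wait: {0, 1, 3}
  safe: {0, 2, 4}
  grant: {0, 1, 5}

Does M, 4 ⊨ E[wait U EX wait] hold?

No

Sat(EX wait) = {s : some successor in {0, 1, 3}} = {0, 1, 2, 3, 5}
E[wait U EX wait]: least fixpoint, start Z0 = Sat(EX wait) = {0, 1, 2, 3, 5}, add states in Sat(wait) with some successor in Z. Already a fixed point.
Sat(E[wait U EX wait]) = {0, 1, 2, 3, 5}
4 ∉ Sat(E[wait U EX wait]) = {0, 1, 2, 3, 5}, so the formula does not hold at 4.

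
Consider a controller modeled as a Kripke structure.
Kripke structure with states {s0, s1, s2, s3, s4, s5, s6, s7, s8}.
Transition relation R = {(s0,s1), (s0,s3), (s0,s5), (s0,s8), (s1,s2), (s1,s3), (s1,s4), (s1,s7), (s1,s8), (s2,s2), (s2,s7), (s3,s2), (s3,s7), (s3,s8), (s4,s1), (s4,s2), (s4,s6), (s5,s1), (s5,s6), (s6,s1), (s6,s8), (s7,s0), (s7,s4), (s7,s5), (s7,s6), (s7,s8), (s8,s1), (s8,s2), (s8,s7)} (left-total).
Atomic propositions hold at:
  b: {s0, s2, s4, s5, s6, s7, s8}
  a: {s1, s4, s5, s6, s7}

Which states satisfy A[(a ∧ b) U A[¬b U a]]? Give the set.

{s1, s4, s5, s6, s7}

Sat(a ∧ b) = {s4, s5, s6, s7}
Sat(¬b) = {s1, s3}
A[¬b U a]: least fixpoint, start Z0 = Sat(a) = {s1, s4, s5, s6, s7}, add states in Sat(¬b) with every successor in Z. Already a fixed point.
Sat(A[¬b U a]) = {s1, s4, s5, s6, s7}
A[(a ∧ b) U A[¬b U a]]: least fixpoint, start Z0 = Sat(A[¬b U a]) = {s1, s4, s5, s6, s7}, add states in Sat(a ∧ b) with every successor in Z. Already a fixed point.
Sat(A[(a ∧ b) U A[¬b U a]]) = {s1, s4, s5, s6, s7}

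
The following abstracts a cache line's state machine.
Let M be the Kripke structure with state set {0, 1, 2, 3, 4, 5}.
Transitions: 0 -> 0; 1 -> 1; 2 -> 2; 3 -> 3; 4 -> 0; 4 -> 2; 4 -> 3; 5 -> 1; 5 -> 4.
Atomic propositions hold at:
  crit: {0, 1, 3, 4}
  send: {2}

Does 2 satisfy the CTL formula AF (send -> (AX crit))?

Sat(AX crit) = {s : every successor in {0, 1, 3, 4}} = {0, 1, 3, 5}
Sat(send -> (AX crit)) = {0, 1, 3, 4, 5}
AF (send -> (AX crit)): least fixpoint, start Z0 = {0, 1, 3, 4, 5}, add states with every successor in Z. Already a fixed point.
Sat(AF (send -> (AX crit))) = {0, 1, 3, 4, 5}
2 ∉ Sat(AF (send -> (AX crit))) = {0, 1, 3, 4, 5}, so the formula does not hold at 2.

No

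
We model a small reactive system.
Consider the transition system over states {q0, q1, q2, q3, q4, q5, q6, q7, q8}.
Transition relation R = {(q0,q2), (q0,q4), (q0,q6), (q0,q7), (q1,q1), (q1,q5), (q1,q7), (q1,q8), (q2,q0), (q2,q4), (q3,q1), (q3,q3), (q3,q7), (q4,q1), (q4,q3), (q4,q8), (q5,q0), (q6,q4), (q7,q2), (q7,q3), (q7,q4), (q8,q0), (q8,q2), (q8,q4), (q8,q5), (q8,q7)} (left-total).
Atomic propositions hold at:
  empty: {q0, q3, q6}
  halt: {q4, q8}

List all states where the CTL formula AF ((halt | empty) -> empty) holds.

Sat(halt | empty) = {q0, q3, q4, q6, q8}
Sat((halt | empty) -> empty) = {q0, q1, q2, q3, q5, q6, q7}
AF ((halt | empty) -> empty): least fixpoint, start Z0 = {q0, q1, q2, q3, q5, q6, q7}, add states with every successor in Z. Already a fixed point.
Sat(AF ((halt | empty) -> empty)) = {q0, q1, q2, q3, q5, q6, q7}

{q0, q1, q2, q3, q5, q6, q7}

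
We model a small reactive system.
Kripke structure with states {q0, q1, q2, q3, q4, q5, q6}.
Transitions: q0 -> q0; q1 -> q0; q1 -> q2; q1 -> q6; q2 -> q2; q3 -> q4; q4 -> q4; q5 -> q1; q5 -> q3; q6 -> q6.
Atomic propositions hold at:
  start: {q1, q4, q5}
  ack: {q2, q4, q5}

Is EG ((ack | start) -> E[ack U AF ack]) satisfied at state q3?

Sat(ack | start) = {q1, q2, q4, q5}
AF ack: least fixpoint, start Z0 = {q2, q4, q5}, add states with every successor in Z. Z1 = {q2, q3, q4, q5}; fixed.
Sat(AF ack) = {q2, q3, q4, q5}
E[ack U AF ack]: least fixpoint, start Z0 = Sat(AF ack) = {q2, q3, q4, q5}, add states in Sat(ack) with some successor in Z. Already a fixed point.
Sat(E[ack U AF ack]) = {q2, q3, q4, q5}
Sat((ack | start) -> E[ack U AF ack]) = {q0, q2, q3, q4, q5, q6}
EG ((ack | start) -> E[ack U AF ack]): greatest fixpoint, start Z0 = {q0, q2, q3, q4, q5, q6}, keep only states in Sat with some successor in Z. Already a fixed point.
Sat(EG ((ack | start) -> E[ack U AF ack])) = {q0, q2, q3, q4, q5, q6}
q3 ∈ Sat(EG ((ack | start) -> E[ack U AF ack])) = {q0, q2, q3, q4, q5, q6}, so the formula holds at q3.

Yes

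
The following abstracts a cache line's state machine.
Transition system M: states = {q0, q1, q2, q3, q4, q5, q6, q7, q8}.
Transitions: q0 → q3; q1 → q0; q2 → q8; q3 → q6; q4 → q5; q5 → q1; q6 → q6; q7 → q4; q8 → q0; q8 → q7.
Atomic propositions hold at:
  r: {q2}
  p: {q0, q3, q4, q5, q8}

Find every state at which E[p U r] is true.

{q2}

E[p U r]: least fixpoint, start Z0 = Sat(r) = {q2}, add states in Sat(p) with some successor in Z. Already a fixed point.
Sat(E[p U r]) = {q2}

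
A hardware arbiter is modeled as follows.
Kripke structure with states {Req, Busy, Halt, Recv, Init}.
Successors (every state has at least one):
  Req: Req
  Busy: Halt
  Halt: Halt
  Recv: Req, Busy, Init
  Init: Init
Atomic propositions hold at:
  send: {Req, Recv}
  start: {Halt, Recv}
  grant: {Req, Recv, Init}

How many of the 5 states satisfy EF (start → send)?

4

Sat(start → send) = {Req, Busy, Recv, Init}
EF (start → send): least fixpoint, start Z0 = {Req, Busy, Recv, Init}, add states with some successor in Z. Already a fixed point.
Sat(EF (start → send)) = {Req, Busy, Recv, Init}
|Sat(EF (start → send))| = |{Req, Busy, Recv, Init}| = 4.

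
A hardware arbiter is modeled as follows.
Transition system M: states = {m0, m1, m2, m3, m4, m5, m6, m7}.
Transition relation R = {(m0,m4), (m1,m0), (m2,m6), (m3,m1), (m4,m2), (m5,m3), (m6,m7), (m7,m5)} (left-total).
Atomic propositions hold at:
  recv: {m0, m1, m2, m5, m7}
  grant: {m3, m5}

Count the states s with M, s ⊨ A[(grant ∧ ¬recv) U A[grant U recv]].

6

Sat(¬recv) = {m3, m4, m6}
Sat(grant ∧ ¬recv) = {m3}
A[grant U recv]: least fixpoint, start Z0 = Sat(recv) = {m0, m1, m2, m5, m7}, add states in Sat(grant) with every successor in Z. Z1 = {m0, m1, m2, m3, m5, m7}; fixed.
Sat(A[grant U recv]) = {m0, m1, m2, m3, m5, m7}
A[(grant ∧ ¬recv) U A[grant U recv]]: least fixpoint, start Z0 = Sat(A[grant U recv]) = {m0, m1, m2, m3, m5, m7}, add states in Sat(grant ∧ ¬recv) with every successor in Z. Already a fixed point.
Sat(A[(grant ∧ ¬recv) U A[grant U recv]]) = {m0, m1, m2, m3, m5, m7}
|Sat(A[(grant ∧ ¬recv) U A[grant U recv]])| = |{m0, m1, m2, m3, m5, m7}| = 6.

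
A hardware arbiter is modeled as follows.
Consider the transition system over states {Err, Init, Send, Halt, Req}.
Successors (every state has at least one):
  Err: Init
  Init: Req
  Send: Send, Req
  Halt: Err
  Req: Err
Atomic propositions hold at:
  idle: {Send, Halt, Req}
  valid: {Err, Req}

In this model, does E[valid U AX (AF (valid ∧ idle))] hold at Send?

No

Sat(valid ∧ idle) = {Req}
AF (valid ∧ idle): least fixpoint, start Z0 = {Req}, add states with every successor in Z. Z1 = {Init, Req}; Z2 = {Err, Init, Req}; Z3 = {Err, Init, Halt, Req}; fixed.
Sat(AF (valid ∧ idle)) = {Err, Init, Halt, Req}
Sat(AX (AF (valid ∧ idle))) = {s : every successor in {Err, Init, Halt, Req}} = {Err, Init, Halt, Req}
E[valid U AX (AF (valid ∧ idle))]: least fixpoint, start Z0 = Sat(AX (AF (valid ∧ idle))) = {Err, Init, Halt, Req}, add states in Sat(valid) with some successor in Z. Already a fixed point.
Sat(E[valid U AX (AF (valid ∧ idle))]) = {Err, Init, Halt, Req}
Send ∉ Sat(E[valid U AX (AF (valid ∧ idle))]) = {Err, Init, Halt, Req}, so the formula does not hold at Send.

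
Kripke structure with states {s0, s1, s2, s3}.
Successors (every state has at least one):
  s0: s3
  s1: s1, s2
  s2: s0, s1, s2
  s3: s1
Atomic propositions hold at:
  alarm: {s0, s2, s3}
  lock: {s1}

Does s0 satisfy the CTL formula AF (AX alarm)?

Yes

Sat(AX alarm) = {s : every successor in {s0, s2, s3}} = {s0}
AF (AX alarm): least fixpoint, start Z0 = {s0}, add states with every successor in Z. Already a fixed point.
Sat(AF (AX alarm)) = {s0}
s0 ∈ Sat(AF (AX alarm)) = {s0}, so the formula holds at s0.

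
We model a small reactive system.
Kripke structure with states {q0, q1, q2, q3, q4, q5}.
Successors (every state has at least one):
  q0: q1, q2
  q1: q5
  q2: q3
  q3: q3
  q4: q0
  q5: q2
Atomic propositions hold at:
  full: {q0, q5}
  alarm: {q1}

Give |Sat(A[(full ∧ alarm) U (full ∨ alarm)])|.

3

Sat(full ∧ alarm) = ∅
Sat(full ∨ alarm) = {q0, q1, q5}
A[(full ∧ alarm) U (full ∨ alarm)]: least fixpoint, start Z0 = Sat((full ∨ alarm)) = {q0, q1, q5}, add states in Sat(full ∧ alarm) with every successor in Z. Already a fixed point.
Sat(A[(full ∧ alarm) U (full ∨ alarm)]) = {q0, q1, q5}
|Sat(A[(full ∧ alarm) U (full ∨ alarm)])| = |{q0, q1, q5}| = 3.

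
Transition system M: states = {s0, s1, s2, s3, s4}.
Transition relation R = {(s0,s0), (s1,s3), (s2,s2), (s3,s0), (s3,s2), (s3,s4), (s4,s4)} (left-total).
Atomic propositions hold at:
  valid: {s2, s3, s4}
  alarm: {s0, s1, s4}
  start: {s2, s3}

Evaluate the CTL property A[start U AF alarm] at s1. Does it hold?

AF alarm: least fixpoint, start Z0 = {s0, s1, s4}, add states with every successor in Z. Already a fixed point.
Sat(AF alarm) = {s0, s1, s4}
A[start U AF alarm]: least fixpoint, start Z0 = Sat(AF alarm) = {s0, s1, s4}, add states in Sat(start) with every successor in Z. Already a fixed point.
Sat(A[start U AF alarm]) = {s0, s1, s4}
s1 ∈ Sat(A[start U AF alarm]) = {s0, s1, s4}, so the formula holds at s1.

Yes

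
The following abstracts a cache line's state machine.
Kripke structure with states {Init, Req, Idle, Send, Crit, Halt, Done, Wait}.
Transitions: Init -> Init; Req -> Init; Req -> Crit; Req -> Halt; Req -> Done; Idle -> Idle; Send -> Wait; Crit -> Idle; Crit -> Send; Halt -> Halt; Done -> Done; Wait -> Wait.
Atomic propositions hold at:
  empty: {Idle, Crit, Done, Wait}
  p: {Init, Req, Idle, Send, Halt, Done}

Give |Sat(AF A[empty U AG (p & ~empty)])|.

2

Sat(~empty) = {Init, Req, Send, Halt}
Sat(p & ~empty) = {Init, Req, Send, Halt}
AG (p & ~empty): greatest fixpoint, start Z0 = {Init, Req, Send, Halt}, keep only states in Sat with every successor in Z. Z1 = {Init, Halt}; fixed.
Sat(AG (p & ~empty)) = {Init, Halt}
A[empty U AG (p & ~empty)]: least fixpoint, start Z0 = Sat(AG (p & ~empty)) = {Init, Halt}, add states in Sat(empty) with every successor in Z. Already a fixed point.
Sat(A[empty U AG (p & ~empty)]) = {Init, Halt}
AF A[empty U AG (p & ~empty)]: least fixpoint, start Z0 = {Init, Halt}, add states with every successor in Z. Already a fixed point.
Sat(AF A[empty U AG (p & ~empty)]) = {Init, Halt}
|Sat(AF A[empty U AG (p & ~empty)])| = |{Init, Halt}| = 2.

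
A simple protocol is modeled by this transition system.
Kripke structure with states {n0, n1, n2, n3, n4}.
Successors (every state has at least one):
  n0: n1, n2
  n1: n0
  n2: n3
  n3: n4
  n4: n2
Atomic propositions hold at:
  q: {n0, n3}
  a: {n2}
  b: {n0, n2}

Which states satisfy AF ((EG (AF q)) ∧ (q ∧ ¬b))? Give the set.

AF q: least fixpoint, start Z0 = {n0, n3}, add states with every successor in Z. Z1 = {n0, n1, n2, n3}; Z2 = {n0, n1, n2, n3, n4}; fixed.
Sat(AF q) = {n0, n1, n2, n3, n4}
EG (AF q): greatest fixpoint, start Z0 = {n0, n1, n2, n3, n4}, keep only states in Sat with some successor in Z. Already a fixed point.
Sat(EG (AF q)) = {n0, n1, n2, n3, n4}
Sat(¬b) = {n1, n3, n4}
Sat(q ∧ ¬b) = {n3}
Sat((EG (AF q)) ∧ (q ∧ ¬b)) = {n3}
AF ((EG (AF q)) ∧ (q ∧ ¬b)): least fixpoint, start Z0 = {n3}, add states with every successor in Z. Z1 = {n2, n3}; Z2 = {n2, n3, n4}; fixed.
Sat(AF ((EG (AF q)) ∧ (q ∧ ¬b))) = {n2, n3, n4}

{n2, n3, n4}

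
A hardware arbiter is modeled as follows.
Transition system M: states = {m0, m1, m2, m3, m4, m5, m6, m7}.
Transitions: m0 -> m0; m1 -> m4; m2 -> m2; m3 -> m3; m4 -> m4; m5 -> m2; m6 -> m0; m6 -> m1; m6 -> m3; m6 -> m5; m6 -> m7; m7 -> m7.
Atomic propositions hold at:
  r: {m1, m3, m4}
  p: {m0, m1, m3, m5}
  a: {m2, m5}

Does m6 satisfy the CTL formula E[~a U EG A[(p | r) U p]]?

Sat(~a) = {m0, m1, m3, m4, m6, m7}
Sat(p | r) = {m0, m1, m3, m4, m5}
A[(p | r) U p]: least fixpoint, start Z0 = Sat(p) = {m0, m1, m3, m5}, add states in Sat(p | r) with every successor in Z. Already a fixed point.
Sat(A[(p | r) U p]) = {m0, m1, m3, m5}
EG A[(p | r) U p]: greatest fixpoint, start Z0 = {m0, m1, m3, m5}, keep only states in Sat with some successor in Z. Z1 = {m0, m3}; fixed.
Sat(EG A[(p | r) U p]) = {m0, m3}
E[~a U EG A[(p | r) U p]]: least fixpoint, start Z0 = Sat(EG A[(p | r) U p]) = {m0, m3}, add states in Sat(~a) with some successor in Z. Z1 = {m0, m3, m6}; fixed.
Sat(E[~a U EG A[(p | r) U p]]) = {m0, m3, m6}
m6 ∈ Sat(E[~a U EG A[(p | r) U p]]) = {m0, m3, m6}, so the formula holds at m6.

Yes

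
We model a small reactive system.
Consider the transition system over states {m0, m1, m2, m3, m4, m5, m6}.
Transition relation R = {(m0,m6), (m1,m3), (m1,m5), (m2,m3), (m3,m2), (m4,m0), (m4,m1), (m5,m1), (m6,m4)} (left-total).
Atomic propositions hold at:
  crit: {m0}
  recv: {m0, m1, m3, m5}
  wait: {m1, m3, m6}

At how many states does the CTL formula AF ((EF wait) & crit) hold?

1

EF wait: least fixpoint, start Z0 = {m1, m3, m6}, add states with some successor in Z. Z1 = {m0, m1, m2, m3, m4, m5, m6}; fixed.
Sat(EF wait) = {m0, m1, m2, m3, m4, m5, m6}
Sat((EF wait) & crit) = {m0}
AF ((EF wait) & crit): least fixpoint, start Z0 = {m0}, add states with every successor in Z. Already a fixed point.
Sat(AF ((EF wait) & crit)) = {m0}
|Sat(AF ((EF wait) & crit))| = |{m0}| = 1.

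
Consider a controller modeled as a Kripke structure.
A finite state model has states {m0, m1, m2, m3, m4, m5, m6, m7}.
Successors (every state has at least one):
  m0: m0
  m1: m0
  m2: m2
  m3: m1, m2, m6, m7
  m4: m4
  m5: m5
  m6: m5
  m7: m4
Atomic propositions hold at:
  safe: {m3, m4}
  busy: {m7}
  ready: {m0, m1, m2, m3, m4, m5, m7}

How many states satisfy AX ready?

7

Sat(AX ready) = {s : every successor in {m0, m1, m2, m3, m4, m5, m7}} = {m0, m1, m2, m4, m5, m6, m7}
|Sat(AX ready)| = |{m0, m1, m2, m4, m5, m6, m7}| = 7.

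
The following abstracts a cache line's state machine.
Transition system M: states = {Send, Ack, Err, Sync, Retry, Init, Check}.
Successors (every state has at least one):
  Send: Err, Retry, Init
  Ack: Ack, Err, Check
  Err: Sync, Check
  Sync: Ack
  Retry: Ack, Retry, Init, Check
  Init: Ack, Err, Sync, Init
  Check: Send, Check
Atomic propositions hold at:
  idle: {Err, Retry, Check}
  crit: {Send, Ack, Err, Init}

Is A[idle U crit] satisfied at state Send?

A[idle U crit]: least fixpoint, start Z0 = Sat(crit) = {Send, Ack, Err, Init}, add states in Sat(idle) with every successor in Z. Already a fixed point.
Sat(A[idle U crit]) = {Send, Ack, Err, Init}
Send ∈ Sat(A[idle U crit]) = {Send, Ack, Err, Init}, so the formula holds at Send.

Yes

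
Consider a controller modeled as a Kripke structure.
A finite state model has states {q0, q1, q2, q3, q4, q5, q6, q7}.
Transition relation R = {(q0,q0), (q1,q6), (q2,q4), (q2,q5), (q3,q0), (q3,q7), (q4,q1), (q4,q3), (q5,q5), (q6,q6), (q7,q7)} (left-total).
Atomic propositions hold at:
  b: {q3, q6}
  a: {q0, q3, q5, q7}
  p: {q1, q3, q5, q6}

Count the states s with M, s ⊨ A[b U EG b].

EG b: greatest fixpoint, start Z0 = {q3, q6}, keep only states in Sat with some successor in Z. Z1 = {q6}; fixed.
Sat(EG b) = {q6}
A[b U EG b]: least fixpoint, start Z0 = Sat(EG b) = {q6}, add states in Sat(b) with every successor in Z. Already a fixed point.
Sat(A[b U EG b]) = {q6}
|Sat(A[b U EG b])| = |{q6}| = 1.

1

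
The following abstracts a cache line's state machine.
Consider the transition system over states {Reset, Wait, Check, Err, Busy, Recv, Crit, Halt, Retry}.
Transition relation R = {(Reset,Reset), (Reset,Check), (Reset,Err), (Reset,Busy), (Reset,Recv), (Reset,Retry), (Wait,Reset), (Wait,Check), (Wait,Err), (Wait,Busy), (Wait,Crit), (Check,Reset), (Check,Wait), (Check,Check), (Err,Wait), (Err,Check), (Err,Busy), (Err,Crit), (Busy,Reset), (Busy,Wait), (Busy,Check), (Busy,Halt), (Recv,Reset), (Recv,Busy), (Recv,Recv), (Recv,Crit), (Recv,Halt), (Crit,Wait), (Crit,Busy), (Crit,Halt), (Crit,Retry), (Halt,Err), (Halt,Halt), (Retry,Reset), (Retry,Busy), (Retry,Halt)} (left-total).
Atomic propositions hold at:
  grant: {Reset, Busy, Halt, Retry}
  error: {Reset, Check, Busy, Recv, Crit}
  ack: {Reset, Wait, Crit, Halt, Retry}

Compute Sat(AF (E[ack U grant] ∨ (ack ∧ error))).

E[ack U grant]: least fixpoint, start Z0 = Sat(grant) = {Reset, Busy, Halt, Retry}, add states in Sat(ack) with some successor in Z. Z1 = {Reset, Wait, Busy, Crit, Halt, Retry}; fixed.
Sat(E[ack U grant]) = {Reset, Wait, Busy, Crit, Halt, Retry}
Sat(ack ∧ error) = {Reset, Crit}
Sat(E[ack U grant] ∨ (ack ∧ error)) = {Reset, Wait, Busy, Crit, Halt, Retry}
AF (E[ack U grant] ∨ (ack ∧ error)): least fixpoint, start Z0 = {Reset, Wait, Busy, Crit, Halt, Retry}, add states with every successor in Z. Already a fixed point.
Sat(AF (E[ack U grant] ∨ (ack ∧ error))) = {Reset, Wait, Busy, Crit, Halt, Retry}

{Reset, Wait, Busy, Crit, Halt, Retry}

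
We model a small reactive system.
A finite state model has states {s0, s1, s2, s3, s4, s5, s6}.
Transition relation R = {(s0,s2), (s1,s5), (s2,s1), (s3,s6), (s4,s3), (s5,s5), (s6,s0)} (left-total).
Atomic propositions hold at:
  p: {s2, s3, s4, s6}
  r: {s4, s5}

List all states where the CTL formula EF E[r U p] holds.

E[r U p]: least fixpoint, start Z0 = Sat(p) = {s2, s3, s4, s6}, add states in Sat(r) with some successor in Z. Already a fixed point.
Sat(E[r U p]) = {s2, s3, s4, s6}
EF E[r U p]: least fixpoint, start Z0 = {s2, s3, s4, s6}, add states with some successor in Z. Z1 = {s0, s2, s3, s4, s6}; fixed.
Sat(EF E[r U p]) = {s0, s2, s3, s4, s6}

{s0, s2, s3, s4, s6}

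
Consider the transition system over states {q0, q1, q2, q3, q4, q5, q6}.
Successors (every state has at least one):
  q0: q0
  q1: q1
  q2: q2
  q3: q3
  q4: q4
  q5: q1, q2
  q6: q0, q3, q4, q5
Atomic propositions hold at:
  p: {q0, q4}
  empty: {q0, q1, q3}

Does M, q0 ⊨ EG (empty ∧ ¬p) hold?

No

Sat(¬p) = {q1, q2, q3, q5, q6}
Sat(empty ∧ ¬p) = {q1, q3}
EG (empty ∧ ¬p): greatest fixpoint, start Z0 = {q1, q3}, keep only states in Sat with some successor in Z. Already a fixed point.
Sat(EG (empty ∧ ¬p)) = {q1, q3}
q0 ∉ Sat(EG (empty ∧ ¬p)) = {q1, q3}, so the formula does not hold at q0.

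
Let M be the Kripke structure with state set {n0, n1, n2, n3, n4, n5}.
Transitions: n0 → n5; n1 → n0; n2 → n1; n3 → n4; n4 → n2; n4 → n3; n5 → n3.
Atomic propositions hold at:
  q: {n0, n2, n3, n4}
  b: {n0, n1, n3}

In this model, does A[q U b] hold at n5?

No

A[q U b]: least fixpoint, start Z0 = Sat(b) = {n0, n1, n3}, add states in Sat(q) with every successor in Z. Z1 = {n0, n1, n2, n3}; Z2 = {n0, n1, n2, n3, n4}; fixed.
Sat(A[q U b]) = {n0, n1, n2, n3, n4}
n5 ∉ Sat(A[q U b]) = {n0, n1, n2, n3, n4}, so the formula does not hold at n5.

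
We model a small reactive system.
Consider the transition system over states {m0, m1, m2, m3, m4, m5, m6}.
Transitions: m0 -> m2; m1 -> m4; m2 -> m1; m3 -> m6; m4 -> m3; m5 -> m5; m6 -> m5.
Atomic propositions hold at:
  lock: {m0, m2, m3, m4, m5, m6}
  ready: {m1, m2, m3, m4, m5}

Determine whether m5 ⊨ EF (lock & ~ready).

Sat(~ready) = {m0, m6}
Sat(lock & ~ready) = {m0, m6}
EF (lock & ~ready): least fixpoint, start Z0 = {m0, m6}, add states with some successor in Z. Z1 = {m0, m3, m6}; Z2 = {m0, m3, m4, m6}; Z3 = {m0, m1, m3, m4, m6}; Z4 = {m0, m1, m2, m3, m4, m6}; fixed.
Sat(EF (lock & ~ready)) = {m0, m1, m2, m3, m4, m6}
m5 ∉ Sat(EF (lock & ~ready)) = {m0, m1, m2, m3, m4, m6}, so the formula does not hold at m5.

No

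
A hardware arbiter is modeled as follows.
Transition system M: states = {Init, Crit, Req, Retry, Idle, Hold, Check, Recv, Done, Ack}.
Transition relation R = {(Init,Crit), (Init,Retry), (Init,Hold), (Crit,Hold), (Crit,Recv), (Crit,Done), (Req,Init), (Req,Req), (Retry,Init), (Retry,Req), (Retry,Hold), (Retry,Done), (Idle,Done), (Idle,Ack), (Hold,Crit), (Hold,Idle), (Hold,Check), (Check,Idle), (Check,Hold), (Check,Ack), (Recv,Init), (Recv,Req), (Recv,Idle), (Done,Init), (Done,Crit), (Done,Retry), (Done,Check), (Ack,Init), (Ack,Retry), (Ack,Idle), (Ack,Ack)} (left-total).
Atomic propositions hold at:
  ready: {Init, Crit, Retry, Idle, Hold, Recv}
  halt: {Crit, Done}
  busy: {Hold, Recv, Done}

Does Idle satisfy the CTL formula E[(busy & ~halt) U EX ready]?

Sat(~halt) = {Init, Req, Retry, Idle, Hold, Check, Recv, Ack}
Sat(busy & ~halt) = {Hold, Recv}
Sat(EX ready) = {s : some successor in {Init, Crit, Retry, Idle, Hold, Recv}} = {Init, Crit, Req, Retry, Hold, Check, Recv, Done, Ack}
E[(busy & ~halt) U EX ready]: least fixpoint, start Z0 = Sat(EX ready) = {Init, Crit, Req, Retry, Hold, Check, Recv, Done, Ack}, add states in Sat(busy & ~halt) with some successor in Z. Already a fixed point.
Sat(E[(busy & ~halt) U EX ready]) = {Init, Crit, Req, Retry, Hold, Check, Recv, Done, Ack}
Idle ∉ Sat(E[(busy & ~halt) U EX ready]) = {Init, Crit, Req, Retry, Hold, Check, Recv, Done, Ack}, so the formula does not hold at Idle.

No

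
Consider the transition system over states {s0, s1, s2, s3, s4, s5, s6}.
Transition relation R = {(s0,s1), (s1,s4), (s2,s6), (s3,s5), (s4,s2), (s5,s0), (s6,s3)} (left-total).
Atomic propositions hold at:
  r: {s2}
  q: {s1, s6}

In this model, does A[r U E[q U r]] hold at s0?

E[q U r]: least fixpoint, start Z0 = Sat(r) = {s2}, add states in Sat(q) with some successor in Z. Already a fixed point.
Sat(E[q U r]) = {s2}
A[r U E[q U r]]: least fixpoint, start Z0 = Sat(E[q U r]) = {s2}, add states in Sat(r) with every successor in Z. Already a fixed point.
Sat(A[r U E[q U r]]) = {s2}
s0 ∉ Sat(A[r U E[q U r]]) = {s2}, so the formula does not hold at s0.

No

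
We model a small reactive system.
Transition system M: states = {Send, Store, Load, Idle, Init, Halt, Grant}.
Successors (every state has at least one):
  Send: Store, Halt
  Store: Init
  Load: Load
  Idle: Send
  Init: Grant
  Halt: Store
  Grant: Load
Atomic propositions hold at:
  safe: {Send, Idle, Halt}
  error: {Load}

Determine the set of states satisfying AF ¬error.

Sat(¬error) = {Send, Store, Idle, Init, Halt, Grant}
AF ¬error: least fixpoint, start Z0 = {Send, Store, Idle, Init, Halt, Grant}, add states with every successor in Z. Already a fixed point.
Sat(AF ¬error) = {Send, Store, Idle, Init, Halt, Grant}

{Send, Store, Idle, Init, Halt, Grant}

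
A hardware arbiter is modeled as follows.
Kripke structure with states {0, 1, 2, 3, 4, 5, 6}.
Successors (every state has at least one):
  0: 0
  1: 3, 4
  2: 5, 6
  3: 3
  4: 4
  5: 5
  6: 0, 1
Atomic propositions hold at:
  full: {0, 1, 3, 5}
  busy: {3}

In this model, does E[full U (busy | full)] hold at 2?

Sat(busy | full) = {0, 1, 3, 5}
E[full U (busy | full)]: least fixpoint, start Z0 = Sat((busy | full)) = {0, 1, 3, 5}, add states in Sat(full) with some successor in Z. Already a fixed point.
Sat(E[full U (busy | full)]) = {0, 1, 3, 5}
2 ∉ Sat(E[full U (busy | full)]) = {0, 1, 3, 5}, so the formula does not hold at 2.

No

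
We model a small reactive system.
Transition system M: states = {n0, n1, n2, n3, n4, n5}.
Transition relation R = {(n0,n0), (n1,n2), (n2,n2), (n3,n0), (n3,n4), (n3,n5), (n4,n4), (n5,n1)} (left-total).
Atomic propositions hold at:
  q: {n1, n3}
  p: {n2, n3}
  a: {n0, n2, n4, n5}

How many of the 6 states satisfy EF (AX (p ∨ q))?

Sat(p ∨ q) = {n1, n2, n3}
Sat(AX (p ∨ q)) = {s : every successor in {n1, n2, n3}} = {n1, n2, n5}
EF (AX (p ∨ q)): least fixpoint, start Z0 = {n1, n2, n5}, add states with some successor in Z. Z1 = {n1, n2, n3, n5}; fixed.
Sat(EF (AX (p ∨ q))) = {n1, n2, n3, n5}
|Sat(EF (AX (p ∨ q)))| = |{n1, n2, n3, n5}| = 4.

4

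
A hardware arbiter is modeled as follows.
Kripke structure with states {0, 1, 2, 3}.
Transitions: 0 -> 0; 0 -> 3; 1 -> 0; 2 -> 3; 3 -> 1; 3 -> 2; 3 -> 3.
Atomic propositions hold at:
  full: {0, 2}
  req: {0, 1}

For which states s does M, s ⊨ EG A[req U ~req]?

Sat(~req) = {2, 3}
A[req U ~req]: least fixpoint, start Z0 = Sat(~req) = {2, 3}, add states in Sat(req) with every successor in Z. Already a fixed point.
Sat(A[req U ~req]) = {2, 3}
EG A[req U ~req]: greatest fixpoint, start Z0 = {2, 3}, keep only states in Sat with some successor in Z. Already a fixed point.
Sat(EG A[req U ~req]) = {2, 3}

{2, 3}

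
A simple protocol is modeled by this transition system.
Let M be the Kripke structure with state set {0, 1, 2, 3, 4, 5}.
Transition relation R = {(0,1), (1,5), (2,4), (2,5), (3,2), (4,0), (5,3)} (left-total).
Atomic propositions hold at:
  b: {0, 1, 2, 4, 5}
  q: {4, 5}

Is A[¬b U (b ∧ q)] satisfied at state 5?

Sat(¬b) = {3}
Sat(b ∧ q) = {4, 5}
A[¬b U (b ∧ q)]: least fixpoint, start Z0 = Sat((b ∧ q)) = {4, 5}, add states in Sat(¬b) with every successor in Z. Already a fixed point.
Sat(A[¬b U (b ∧ q)]) = {4, 5}
5 ∈ Sat(A[¬b U (b ∧ q)]) = {4, 5}, so the formula holds at 5.

Yes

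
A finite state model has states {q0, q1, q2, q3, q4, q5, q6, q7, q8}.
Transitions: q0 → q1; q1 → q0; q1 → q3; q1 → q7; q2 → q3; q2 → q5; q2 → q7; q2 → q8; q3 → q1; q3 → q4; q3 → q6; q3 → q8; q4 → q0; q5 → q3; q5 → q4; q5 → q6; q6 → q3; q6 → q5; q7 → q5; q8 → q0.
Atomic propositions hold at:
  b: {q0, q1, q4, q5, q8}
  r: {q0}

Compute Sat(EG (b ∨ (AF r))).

{q0, q1, q4, q5, q8}

AF r: least fixpoint, start Z0 = {q0}, add states with every successor in Z. Z1 = {q0, q4, q8}; fixed.
Sat(AF r) = {q0, q4, q8}
Sat(b ∨ (AF r)) = {q0, q1, q4, q5, q8}
EG (b ∨ (AF r)): greatest fixpoint, start Z0 = {q0, q1, q4, q5, q8}, keep only states in Sat with some successor in Z. Already a fixed point.
Sat(EG (b ∨ (AF r))) = {q0, q1, q4, q5, q8}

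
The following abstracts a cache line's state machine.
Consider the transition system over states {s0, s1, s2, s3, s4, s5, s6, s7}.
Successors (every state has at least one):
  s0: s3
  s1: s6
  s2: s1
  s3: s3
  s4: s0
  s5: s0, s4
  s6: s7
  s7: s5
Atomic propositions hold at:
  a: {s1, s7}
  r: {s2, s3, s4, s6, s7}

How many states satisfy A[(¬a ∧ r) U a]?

Sat(¬a) = {s0, s2, s3, s4, s5, s6}
Sat(¬a ∧ r) = {s2, s3, s4, s6}
A[(¬a ∧ r) U a]: least fixpoint, start Z0 = Sat(a) = {s1, s7}, add states in Sat(¬a ∧ r) with every successor in Z. Z1 = {s1, s2, s6, s7}; fixed.
Sat(A[(¬a ∧ r) U a]) = {s1, s2, s6, s7}
|Sat(A[(¬a ∧ r) U a])| = |{s1, s2, s6, s7}| = 4.

4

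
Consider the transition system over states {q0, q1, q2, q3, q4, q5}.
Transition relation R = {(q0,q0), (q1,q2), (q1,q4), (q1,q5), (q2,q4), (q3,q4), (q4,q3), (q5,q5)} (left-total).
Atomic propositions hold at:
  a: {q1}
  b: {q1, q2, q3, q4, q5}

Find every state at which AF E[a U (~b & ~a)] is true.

Sat(~b) = {q0}
Sat(~a) = {q0, q2, q3, q4, q5}
Sat(~b & ~a) = {q0}
E[a U (~b & ~a)]: least fixpoint, start Z0 = Sat((~b & ~a)) = {q0}, add states in Sat(a) with some successor in Z. Already a fixed point.
Sat(E[a U (~b & ~a)]) = {q0}
AF E[a U (~b & ~a)]: least fixpoint, start Z0 = {q0}, add states with every successor in Z. Already a fixed point.
Sat(AF E[a U (~b & ~a)]) = {q0}

{q0}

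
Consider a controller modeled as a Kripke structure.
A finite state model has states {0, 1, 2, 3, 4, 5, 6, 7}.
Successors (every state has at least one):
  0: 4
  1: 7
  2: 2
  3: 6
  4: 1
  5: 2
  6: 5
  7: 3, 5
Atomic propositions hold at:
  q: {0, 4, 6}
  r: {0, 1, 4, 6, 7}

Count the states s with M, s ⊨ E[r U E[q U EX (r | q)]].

Sat(r | q) = {0, 1, 4, 6, 7}
Sat(EX (r | q)) = {s : some successor in {0, 1, 4, 6, 7}} = {0, 1, 3, 4}
E[q U EX (r | q)]: least fixpoint, start Z0 = Sat(EX (r | q)) = {0, 1, 3, 4}, add states in Sat(q) with some successor in Z. Already a fixed point.
Sat(E[q U EX (r | q)]) = {0, 1, 3, 4}
E[r U E[q U EX (r | q)]]: least fixpoint, start Z0 = Sat(E[q U EX (r | q)]) = {0, 1, 3, 4}, add states in Sat(r) with some successor in Z. Z1 = {0, 1, 3, 4, 7}; fixed.
Sat(E[r U E[q U EX (r | q)]]) = {0, 1, 3, 4, 7}
|Sat(E[r U E[q U EX (r | q)]])| = |{0, 1, 3, 4, 7}| = 5.

5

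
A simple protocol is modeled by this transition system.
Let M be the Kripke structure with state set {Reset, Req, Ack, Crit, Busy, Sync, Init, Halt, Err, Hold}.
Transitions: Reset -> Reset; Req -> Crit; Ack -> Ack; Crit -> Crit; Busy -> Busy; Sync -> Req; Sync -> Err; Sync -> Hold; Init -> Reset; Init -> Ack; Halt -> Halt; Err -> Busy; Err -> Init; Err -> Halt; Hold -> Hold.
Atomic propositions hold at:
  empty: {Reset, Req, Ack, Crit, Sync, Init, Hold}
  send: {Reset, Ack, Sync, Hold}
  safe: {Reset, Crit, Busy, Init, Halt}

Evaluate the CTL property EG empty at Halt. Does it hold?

EG empty: greatest fixpoint, start Z0 = {Reset, Req, Ack, Crit, Sync, Init, Hold}, keep only states in Sat with some successor in Z. Already a fixed point.
Sat(EG empty) = {Reset, Req, Ack, Crit, Sync, Init, Hold}
Halt ∉ Sat(EG empty) = {Reset, Req, Ack, Crit, Sync, Init, Hold}, so the formula does not hold at Halt.

No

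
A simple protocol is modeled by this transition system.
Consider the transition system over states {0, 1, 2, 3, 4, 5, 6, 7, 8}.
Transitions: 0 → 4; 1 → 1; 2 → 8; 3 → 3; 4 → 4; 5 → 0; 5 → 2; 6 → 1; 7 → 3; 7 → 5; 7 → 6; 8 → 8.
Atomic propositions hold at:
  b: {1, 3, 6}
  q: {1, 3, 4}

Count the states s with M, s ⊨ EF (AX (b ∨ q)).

7

Sat(b ∨ q) = {1, 3, 4, 6}
Sat(AX (b ∨ q)) = {s : every successor in {1, 3, 4, 6}} = {0, 1, 3, 4, 6}
EF (AX (b ∨ q)): least fixpoint, start Z0 = {0, 1, 3, 4, 6}, add states with some successor in Z. Z1 = {0, 1, 3, 4, 5, 6, 7}; fixed.
Sat(EF (AX (b ∨ q))) = {0, 1, 3, 4, 5, 6, 7}
|Sat(EF (AX (b ∨ q)))| = |{0, 1, 3, 4, 5, 6, 7}| = 7.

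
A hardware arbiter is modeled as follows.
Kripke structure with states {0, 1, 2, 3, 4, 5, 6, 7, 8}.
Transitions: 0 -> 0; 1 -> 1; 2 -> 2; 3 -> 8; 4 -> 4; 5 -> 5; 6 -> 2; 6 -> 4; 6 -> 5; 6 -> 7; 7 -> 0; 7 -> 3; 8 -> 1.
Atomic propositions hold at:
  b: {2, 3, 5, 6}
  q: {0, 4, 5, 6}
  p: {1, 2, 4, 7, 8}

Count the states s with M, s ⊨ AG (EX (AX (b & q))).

1

Sat(b & q) = {5, 6}
Sat(AX (b & q)) = {s : every successor in {5, 6}} = {5}
Sat(EX (AX (b & q))) = {s : some successor in {5}} = {5, 6}
AG (EX (AX (b & q))): greatest fixpoint, start Z0 = {5, 6}, keep only states in Sat with every successor in Z. Z1 = {5}; fixed.
Sat(AG (EX (AX (b & q)))) = {5}
|Sat(AG (EX (AX (b & q))))| = |{5}| = 1.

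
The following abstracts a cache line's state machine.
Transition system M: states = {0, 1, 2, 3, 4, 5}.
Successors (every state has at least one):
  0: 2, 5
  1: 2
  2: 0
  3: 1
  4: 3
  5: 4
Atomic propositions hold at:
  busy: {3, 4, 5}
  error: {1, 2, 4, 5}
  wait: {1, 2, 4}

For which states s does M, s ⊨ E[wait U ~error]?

{0, 1, 2, 3, 4}

Sat(~error) = {0, 3}
E[wait U ~error]: least fixpoint, start Z0 = Sat(~error) = {0, 3}, add states in Sat(wait) with some successor in Z. Z1 = {0, 2, 3, 4}; Z2 = {0, 1, 2, 3, 4}; fixed.
Sat(E[wait U ~error]) = {0, 1, 2, 3, 4}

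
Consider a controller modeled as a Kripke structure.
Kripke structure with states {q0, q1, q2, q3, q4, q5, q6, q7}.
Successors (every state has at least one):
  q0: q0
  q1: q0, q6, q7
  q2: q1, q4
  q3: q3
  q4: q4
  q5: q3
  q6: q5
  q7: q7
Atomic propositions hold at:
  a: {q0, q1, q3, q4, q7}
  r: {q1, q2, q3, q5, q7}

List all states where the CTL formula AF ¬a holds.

{q2, q5, q6}

Sat(¬a) = {q2, q5, q6}
AF ¬a: least fixpoint, start Z0 = {q2, q5, q6}, add states with every successor in Z. Already a fixed point.
Sat(AF ¬a) = {q2, q5, q6}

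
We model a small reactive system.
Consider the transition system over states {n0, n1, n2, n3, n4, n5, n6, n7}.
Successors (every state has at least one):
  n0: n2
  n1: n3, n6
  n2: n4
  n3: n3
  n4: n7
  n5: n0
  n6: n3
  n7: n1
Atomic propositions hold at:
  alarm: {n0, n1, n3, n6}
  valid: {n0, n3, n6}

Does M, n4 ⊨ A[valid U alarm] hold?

A[valid U alarm]: least fixpoint, start Z0 = Sat(alarm) = {n0, n1, n3, n6}, add states in Sat(valid) with every successor in Z. Already a fixed point.
Sat(A[valid U alarm]) = {n0, n1, n3, n6}
n4 ∉ Sat(A[valid U alarm]) = {n0, n1, n3, n6}, so the formula does not hold at n4.

No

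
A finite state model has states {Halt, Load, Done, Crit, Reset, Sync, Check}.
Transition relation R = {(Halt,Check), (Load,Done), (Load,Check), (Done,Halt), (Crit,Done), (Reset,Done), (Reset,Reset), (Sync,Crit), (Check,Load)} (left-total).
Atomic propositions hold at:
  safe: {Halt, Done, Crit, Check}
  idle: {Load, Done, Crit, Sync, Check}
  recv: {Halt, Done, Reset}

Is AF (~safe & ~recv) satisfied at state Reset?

No

Sat(~safe) = {Load, Reset, Sync}
Sat(~recv) = {Load, Crit, Sync, Check}
Sat(~safe & ~recv) = {Load, Sync}
AF (~safe & ~recv): least fixpoint, start Z0 = {Load, Sync}, add states with every successor in Z. Z1 = {Load, Sync, Check}; Z2 = {Halt, Load, Sync, Check}; Z3 = {Halt, Load, Done, Sync, Check}; Z4 = {Halt, Load, Done, Crit, Sync, Check}; fixed.
Sat(AF (~safe & ~recv)) = {Halt, Load, Done, Crit, Sync, Check}
Reset ∉ Sat(AF (~safe & ~recv)) = {Halt, Load, Done, Crit, Sync, Check}, so the formula does not hold at Reset.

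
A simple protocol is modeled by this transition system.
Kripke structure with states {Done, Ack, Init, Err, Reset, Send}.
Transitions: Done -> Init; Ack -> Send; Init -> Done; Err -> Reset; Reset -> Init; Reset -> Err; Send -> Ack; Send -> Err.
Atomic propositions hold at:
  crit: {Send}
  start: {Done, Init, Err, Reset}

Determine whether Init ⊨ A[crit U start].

A[crit U start]: least fixpoint, start Z0 = Sat(start) = {Done, Init, Err, Reset}, add states in Sat(crit) with every successor in Z. Already a fixed point.
Sat(A[crit U start]) = {Done, Init, Err, Reset}
Init ∈ Sat(A[crit U start]) = {Done, Init, Err, Reset}, so the formula holds at Init.

Yes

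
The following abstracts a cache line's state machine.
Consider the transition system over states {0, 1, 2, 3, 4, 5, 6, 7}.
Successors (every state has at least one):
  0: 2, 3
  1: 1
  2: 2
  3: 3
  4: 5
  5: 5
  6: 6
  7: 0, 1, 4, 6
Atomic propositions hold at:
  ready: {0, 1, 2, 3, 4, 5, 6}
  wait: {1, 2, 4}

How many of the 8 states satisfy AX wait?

2

Sat(AX wait) = {s : every successor in {1, 2, 4}} = {1, 2}
|Sat(AX wait)| = |{1, 2}| = 2.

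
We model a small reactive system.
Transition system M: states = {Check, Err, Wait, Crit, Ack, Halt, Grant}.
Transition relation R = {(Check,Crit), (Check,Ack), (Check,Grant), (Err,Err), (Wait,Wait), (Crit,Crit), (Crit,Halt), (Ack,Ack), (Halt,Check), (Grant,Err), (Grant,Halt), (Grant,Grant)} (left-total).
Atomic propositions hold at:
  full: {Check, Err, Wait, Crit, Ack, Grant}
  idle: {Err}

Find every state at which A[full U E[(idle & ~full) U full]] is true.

Sat(~full) = {Halt}
Sat(idle & ~full) = ∅
E[(idle & ~full) U full]: least fixpoint, start Z0 = Sat(full) = {Check, Err, Wait, Crit, Ack, Grant}, add states in Sat(idle & ~full) with some successor in Z. Already a fixed point.
Sat(E[(idle & ~full) U full]) = {Check, Err, Wait, Crit, Ack, Grant}
A[full U E[(idle & ~full) U full]]: least fixpoint, start Z0 = Sat(E[(idle & ~full) U full]) = {Check, Err, Wait, Crit, Ack, Grant}, add states in Sat(full) with every successor in Z. Already a fixed point.
Sat(A[full U E[(idle & ~full) U full]]) = {Check, Err, Wait, Crit, Ack, Grant}

{Check, Err, Wait, Crit, Ack, Grant}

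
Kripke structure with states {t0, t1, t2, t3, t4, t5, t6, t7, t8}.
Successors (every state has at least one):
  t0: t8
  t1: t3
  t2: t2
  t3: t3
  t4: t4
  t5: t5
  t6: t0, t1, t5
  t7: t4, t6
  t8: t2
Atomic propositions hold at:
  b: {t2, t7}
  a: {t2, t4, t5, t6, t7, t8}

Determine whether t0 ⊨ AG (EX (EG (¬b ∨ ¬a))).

Sat(¬b) = {t0, t1, t3, t4, t5, t6, t8}
Sat(¬a) = {t0, t1, t3}
Sat(¬b ∨ ¬a) = {t0, t1, t3, t4, t5, t6, t8}
EG (¬b ∨ ¬a): greatest fixpoint, start Z0 = {t0, t1, t3, t4, t5, t6, t8}, keep only states in Sat with some successor in Z. Z1 = {t0, t1, t3, t4, t5, t6}; Z2 = {t1, t3, t4, t5, t6}; fixed.
Sat(EG (¬b ∨ ¬a)) = {t1, t3, t4, t5, t6}
Sat(EX (EG (¬b ∨ ¬a))) = {s : some successor in {t1, t3, t4, t5, t6}} = {t1, t3, t4, t5, t6, t7}
AG (EX (EG (¬b ∨ ¬a))): greatest fixpoint, start Z0 = {t1, t3, t4, t5, t6, t7}, keep only states in Sat with every successor in Z. Z1 = {t1, t3, t4, t5, t7}; Z2 = {t1, t3, t4, t5}; fixed.
Sat(AG (EX (EG (¬b ∨ ¬a)))) = {t1, t3, t4, t5}
t0 ∉ Sat(AG (EX (EG (¬b ∨ ¬a)))) = {t1, t3, t4, t5}, so the formula does not hold at t0.

No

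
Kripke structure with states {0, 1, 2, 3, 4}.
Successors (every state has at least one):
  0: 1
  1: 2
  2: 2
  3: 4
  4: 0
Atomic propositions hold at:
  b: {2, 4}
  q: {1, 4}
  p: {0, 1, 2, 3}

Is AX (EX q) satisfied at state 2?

Sat(EX q) = {s : some successor in {1, 4}} = {0, 3}
Sat(AX (EX q)) = {s : every successor in {0, 3}} = {4}
2 ∉ Sat(AX (EX q)) = {4}, so the formula does not hold at 2.

No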